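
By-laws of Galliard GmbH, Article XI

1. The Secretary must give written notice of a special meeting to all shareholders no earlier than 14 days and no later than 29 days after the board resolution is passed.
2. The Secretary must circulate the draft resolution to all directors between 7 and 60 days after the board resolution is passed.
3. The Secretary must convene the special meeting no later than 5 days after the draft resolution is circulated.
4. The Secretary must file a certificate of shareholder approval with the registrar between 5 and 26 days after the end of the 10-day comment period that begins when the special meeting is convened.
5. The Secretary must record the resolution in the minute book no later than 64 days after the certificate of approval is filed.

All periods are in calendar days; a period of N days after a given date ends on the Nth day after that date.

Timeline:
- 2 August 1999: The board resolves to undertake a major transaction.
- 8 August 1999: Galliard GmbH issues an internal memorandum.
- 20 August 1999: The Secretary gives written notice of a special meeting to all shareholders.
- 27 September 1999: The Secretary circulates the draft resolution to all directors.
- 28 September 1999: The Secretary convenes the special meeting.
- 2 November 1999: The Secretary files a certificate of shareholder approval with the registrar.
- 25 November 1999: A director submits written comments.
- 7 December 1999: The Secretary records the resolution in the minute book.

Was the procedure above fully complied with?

Step 1 — 14 and 29 days from 2 August 1999 (when the board resolution is passed) are 16 August 1999 and 31 August 1999 respectively; 20 August 1999 falls inside that range.
Step 2 — 7 and 60 days from 2 August 1999 (when the board resolution is passed) are 9 August 1999 and 1 October 1999 respectively; done 27 September 1999, which is between those dates.
Step 3 — counting 5 days from 27 September 1999 (when the draft resolution is circulated) gives a deadline of 2 October 1999; done 28 September 1999 — timely.
Step 4 — 5 and 26 days from 8 October 1999 (end of the 10-day comment period, which began when the special meeting is convened on 28 September 1999) are 13 October 1999 and 3 November 1999 respectively; done 2 November 1999, which is between those dates.
Step 5 — counting 64 days from 2 November 1999 (when the certificate of approval is filed) gives a deadline of 5 January 2000; completed 7 December 1999, before the deadline.

Yes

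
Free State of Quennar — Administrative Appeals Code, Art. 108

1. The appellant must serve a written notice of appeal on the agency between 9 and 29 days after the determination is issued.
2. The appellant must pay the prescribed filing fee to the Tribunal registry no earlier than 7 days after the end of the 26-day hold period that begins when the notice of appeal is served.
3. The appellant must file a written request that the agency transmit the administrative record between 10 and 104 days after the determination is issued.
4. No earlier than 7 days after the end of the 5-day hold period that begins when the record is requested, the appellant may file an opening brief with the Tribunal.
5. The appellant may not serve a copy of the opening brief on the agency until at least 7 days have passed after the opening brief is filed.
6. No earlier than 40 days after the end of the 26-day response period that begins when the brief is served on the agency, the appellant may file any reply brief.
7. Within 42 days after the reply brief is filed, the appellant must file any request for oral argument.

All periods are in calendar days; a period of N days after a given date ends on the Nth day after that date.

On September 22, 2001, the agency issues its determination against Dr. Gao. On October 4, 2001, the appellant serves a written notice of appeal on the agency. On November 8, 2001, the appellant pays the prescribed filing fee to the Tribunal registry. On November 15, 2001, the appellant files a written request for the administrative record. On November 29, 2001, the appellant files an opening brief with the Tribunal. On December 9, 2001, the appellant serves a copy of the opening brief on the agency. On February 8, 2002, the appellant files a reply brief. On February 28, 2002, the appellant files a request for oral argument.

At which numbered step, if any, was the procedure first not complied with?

Step 6

Step 1 — 9 and 29 days from September 22, 2001 (when the determination is issued) are October 1, 2001 and October 21, 2001 respectively; October 4, 2001 falls inside that range.
Step 2 — must wait 7 days from October 30, 2001 (end of the 26-day hold period, which began when the notice of appeal is served on October 4, 2001), so not before November 6, 2001; November 8, 2001 is on or after that date.
Step 3 — 10 and 104 days from September 22, 2001 (when the determination is issued) are October 2, 2001 and January 4, 2002 respectively; done November 15, 2001 — within the window.
Step 4 — must wait 7 days from November 20, 2001 (end of the 5-day hold period, which began when the record is requested on November 15, 2001), so not before November 27, 2001; November 29, 2001 is on or after that date.
Step 5 — must wait 7 days from November 29, 2001 (when the opening brief is filed), so not before December 6, 2001; done December 9, 2001 — permitted.
Step 6 — must wait 40 days from January 4, 2002 (end of the 26-day response period, which began when the brief is served on the agency on December 9, 2001), so not before February 13, 2002; done February 8, 2002 — 5 days too early.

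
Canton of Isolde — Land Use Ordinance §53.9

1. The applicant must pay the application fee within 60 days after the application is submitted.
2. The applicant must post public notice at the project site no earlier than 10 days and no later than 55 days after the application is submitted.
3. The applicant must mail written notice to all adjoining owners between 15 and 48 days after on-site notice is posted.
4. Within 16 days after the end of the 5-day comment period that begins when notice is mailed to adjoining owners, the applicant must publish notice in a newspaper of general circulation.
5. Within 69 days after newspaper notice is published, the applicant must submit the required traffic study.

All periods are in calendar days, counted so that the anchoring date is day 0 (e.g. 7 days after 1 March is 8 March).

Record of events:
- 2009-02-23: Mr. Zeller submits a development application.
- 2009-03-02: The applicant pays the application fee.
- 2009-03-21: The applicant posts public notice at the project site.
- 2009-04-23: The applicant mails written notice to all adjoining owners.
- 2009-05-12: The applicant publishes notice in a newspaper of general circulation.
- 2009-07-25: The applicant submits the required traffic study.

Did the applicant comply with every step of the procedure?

(1) due by 2009-02-23 + 60 days = 2009-04-24; 2009-03-02 is within that limit.
(2) the permitted window runs from 2009-02-23 + 10 = 2009-03-05 to 2009-02-23 + 55 = 2009-04-19; 2009-03-21 falls inside that range.
(3) the permitted window runs from 2009-03-21 + 15 = 2009-04-05 to 2009-03-21 + 48 = 2009-05-08; 2009-04-23 falls inside that range.
(4) due by 2009-04-28 + 16 days = 2009-05-14; done 2009-05-12 — timely.
(5) due by 2009-05-12 + 69 days = 2009-07-20; not done until 2009-07-25, 5 days after the deadline.

No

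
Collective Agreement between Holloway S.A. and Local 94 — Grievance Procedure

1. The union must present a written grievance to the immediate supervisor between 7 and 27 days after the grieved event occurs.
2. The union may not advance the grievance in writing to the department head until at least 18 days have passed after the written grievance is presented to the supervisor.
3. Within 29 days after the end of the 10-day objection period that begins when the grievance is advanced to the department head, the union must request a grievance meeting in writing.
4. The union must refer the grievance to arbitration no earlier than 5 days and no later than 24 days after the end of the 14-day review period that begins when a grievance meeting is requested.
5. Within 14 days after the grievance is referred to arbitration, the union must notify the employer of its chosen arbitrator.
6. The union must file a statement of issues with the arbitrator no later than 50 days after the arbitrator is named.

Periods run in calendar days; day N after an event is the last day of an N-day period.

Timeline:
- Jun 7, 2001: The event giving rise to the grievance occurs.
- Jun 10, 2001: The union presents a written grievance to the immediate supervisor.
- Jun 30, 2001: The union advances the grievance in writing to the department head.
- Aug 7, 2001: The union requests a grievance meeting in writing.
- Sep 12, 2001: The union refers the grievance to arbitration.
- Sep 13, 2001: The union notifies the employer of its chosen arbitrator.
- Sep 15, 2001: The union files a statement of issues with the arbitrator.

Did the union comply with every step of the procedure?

Step 1: the window is 7–27 days after Jun 7, 2001 (when the grieved event occurs), so Jun 14, 2001 through Jul 4, 2001; done Jun 10, 2001 — 4 days before the window opened.

No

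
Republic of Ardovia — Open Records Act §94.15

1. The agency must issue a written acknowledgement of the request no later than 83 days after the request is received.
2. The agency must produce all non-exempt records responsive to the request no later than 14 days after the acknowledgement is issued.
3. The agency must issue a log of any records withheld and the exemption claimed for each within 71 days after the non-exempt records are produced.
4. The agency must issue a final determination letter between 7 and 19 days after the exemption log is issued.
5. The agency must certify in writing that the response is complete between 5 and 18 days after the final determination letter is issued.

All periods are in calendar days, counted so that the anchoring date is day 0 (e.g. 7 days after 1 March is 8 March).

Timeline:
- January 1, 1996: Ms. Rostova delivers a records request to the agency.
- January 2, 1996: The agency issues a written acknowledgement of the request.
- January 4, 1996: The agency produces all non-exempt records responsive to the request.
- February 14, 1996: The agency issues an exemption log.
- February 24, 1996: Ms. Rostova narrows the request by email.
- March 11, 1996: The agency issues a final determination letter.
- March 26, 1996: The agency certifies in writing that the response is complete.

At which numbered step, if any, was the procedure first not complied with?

Step 1: 83 days after January 1, 1996 (when the request is received) is March 24, 1996; completed January 2, 1996, before the deadline.
Step 2: 14 days after January 2, 1996 (when the acknowledgement is issued) is January 16, 1996; January 4, 1996 is within that limit.
Step 3: 71 days after January 4, 1996 (when the non-exempt records are produced) is March 15, 1996; February 14, 1996 is within that limit.
Step 4: the window is 7–19 days after February 14, 1996 (when the exemption log is issued), so February 21, 1996 through March 4, 1996; done March 11, 1996 — 7 days after the window closed.
That is the first point of non-compliance.

Step 4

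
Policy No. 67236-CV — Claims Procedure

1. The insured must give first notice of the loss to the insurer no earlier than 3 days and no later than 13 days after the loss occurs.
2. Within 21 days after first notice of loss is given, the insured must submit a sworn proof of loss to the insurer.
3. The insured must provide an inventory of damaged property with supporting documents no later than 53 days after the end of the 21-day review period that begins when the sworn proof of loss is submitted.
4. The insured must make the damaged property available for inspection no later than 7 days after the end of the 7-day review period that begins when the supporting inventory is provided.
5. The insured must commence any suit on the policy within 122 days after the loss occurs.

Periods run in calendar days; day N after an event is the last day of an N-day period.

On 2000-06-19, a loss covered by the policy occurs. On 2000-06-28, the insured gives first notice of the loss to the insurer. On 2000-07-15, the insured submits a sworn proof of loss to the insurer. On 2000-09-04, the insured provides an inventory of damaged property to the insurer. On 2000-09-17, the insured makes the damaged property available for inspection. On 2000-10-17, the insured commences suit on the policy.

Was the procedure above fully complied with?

Step 1: the window is 3–13 days after 2000-06-19 (when the loss occurs), so 2000-06-22 through 2000-07-02; 2000-06-28 falls inside that range.
Step 2: 21 days after 2000-06-28 (when first notice of loss is given) is 2000-07-19; done 2000-07-15 — timely.
Step 3: 53 days after 2000-08-05 (end of the 21-day review period, which began when the sworn proof of loss is submitted on 2000-07-15) is 2000-09-27; completed 2000-09-04, before the deadline.
Step 4: 7 days after 2000-09-11 (end of the 7-day review period, which began when the supporting inventory is provided on 2000-09-04) is 2000-09-18; 2000-09-17 is within that limit.
Step 5: 122 days after 2000-06-19 (when the loss occurs) is 2000-10-19; done 2000-10-17 — timely.

Yes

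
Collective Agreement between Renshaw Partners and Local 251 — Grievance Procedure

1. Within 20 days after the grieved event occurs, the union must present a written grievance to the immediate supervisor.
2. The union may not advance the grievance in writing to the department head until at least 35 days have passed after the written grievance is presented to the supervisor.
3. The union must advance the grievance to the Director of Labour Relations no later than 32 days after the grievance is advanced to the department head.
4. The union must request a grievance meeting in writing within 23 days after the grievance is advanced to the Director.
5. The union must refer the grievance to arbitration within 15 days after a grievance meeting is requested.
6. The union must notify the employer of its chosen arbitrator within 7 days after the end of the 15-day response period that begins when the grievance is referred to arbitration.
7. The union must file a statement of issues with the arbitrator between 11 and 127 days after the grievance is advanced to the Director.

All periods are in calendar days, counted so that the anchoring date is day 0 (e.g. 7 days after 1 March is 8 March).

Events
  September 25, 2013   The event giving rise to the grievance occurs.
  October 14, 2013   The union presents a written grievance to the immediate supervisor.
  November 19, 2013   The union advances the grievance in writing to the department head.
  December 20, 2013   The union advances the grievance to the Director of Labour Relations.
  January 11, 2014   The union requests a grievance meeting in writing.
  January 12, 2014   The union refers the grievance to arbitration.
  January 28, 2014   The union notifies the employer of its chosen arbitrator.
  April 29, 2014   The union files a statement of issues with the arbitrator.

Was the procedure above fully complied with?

No

Step 1 — counting 20 days from September 25, 2013 (when the grieved event occurs) gives a deadline of October 15, 2013; completed October 14, 2013, before the deadline.
Step 2 — must wait 35 days from October 14, 2013 (when the written grievance is presented to the supervisor), so not before November 18, 2013; done November 19, 2013 — permitted.
Step 3 — counting 32 days from November 19, 2013 (when the grievance is advanced to the department head) gives a deadline of December 21, 2013; December 20, 2013 is within that limit.
Step 4 — counting 23 days from December 20, 2013 (when the grievance is advanced to the Director) gives a deadline of January 12, 2014; January 11, 2014 is within that limit.
Step 5 — counting 15 days from January 11, 2014 (when a grievance meeting is requested) gives a deadline of January 26, 2014; completed January 12, 2014, before the deadline.
Step 6 — counting 7 days from January 27, 2014 (end of the 15-day response period, which began when the grievance is referred to arbitration on January 12, 2014) gives a deadline of February 3, 2014; completed January 28, 2014, before the deadline.
Step 7 — 11 and 127 days from December 20, 2013 (when the grievance is advanced to the Director) are December 31, 2013 and April 26, 2014 respectively; done April 29, 2014 — 3 days after the window closed.
The procedure was therefore not followed at step 7.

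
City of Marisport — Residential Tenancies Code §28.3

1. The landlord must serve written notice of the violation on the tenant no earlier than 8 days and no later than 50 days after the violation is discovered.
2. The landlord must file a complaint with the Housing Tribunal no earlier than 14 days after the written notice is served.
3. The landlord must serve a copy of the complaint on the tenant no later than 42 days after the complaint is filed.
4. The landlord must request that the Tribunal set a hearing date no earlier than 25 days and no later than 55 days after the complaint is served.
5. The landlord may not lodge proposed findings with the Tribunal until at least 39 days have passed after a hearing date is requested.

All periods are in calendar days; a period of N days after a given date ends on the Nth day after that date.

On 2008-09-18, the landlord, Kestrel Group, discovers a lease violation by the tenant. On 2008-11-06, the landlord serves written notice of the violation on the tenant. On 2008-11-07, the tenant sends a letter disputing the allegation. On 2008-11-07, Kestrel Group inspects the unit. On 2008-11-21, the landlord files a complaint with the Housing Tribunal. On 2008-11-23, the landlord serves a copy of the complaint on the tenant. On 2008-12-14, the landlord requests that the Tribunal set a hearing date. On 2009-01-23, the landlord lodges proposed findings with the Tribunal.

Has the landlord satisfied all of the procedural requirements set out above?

(1) the permitted window runs from 2008-09-18 + 8 = 2008-09-26 to 2008-09-18 + 50 = 2008-11-07; 2008-11-06 falls inside that range.
(2) permitted from 2008-11-06 + 14 days = 2008-11-20 onward; 2008-11-21 is on or after that date.
(3) due by 2008-11-21 + 42 days = 2009-01-02; completed 2008-11-23, before the deadline.
(4) the permitted window runs from 2008-11-23 + 25 = 2008-12-18 to 2008-11-23 + 55 = 2009-01-17; 2008-12-14 is 4 days too early.
No need to go further; step 4 was not satisfied.

No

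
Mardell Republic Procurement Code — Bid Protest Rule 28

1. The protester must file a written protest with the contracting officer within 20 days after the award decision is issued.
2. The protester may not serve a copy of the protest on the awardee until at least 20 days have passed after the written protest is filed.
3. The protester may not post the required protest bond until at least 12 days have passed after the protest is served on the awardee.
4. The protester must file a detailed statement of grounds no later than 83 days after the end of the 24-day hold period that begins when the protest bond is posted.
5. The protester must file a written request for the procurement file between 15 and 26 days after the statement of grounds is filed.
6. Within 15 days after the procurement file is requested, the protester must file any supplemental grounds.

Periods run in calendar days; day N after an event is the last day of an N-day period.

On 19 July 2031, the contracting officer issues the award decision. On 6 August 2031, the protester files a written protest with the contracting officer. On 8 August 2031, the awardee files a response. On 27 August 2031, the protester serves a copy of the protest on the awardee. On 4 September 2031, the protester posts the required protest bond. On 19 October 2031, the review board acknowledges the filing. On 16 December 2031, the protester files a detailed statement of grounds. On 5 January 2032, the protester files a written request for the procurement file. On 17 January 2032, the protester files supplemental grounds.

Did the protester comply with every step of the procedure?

Step 1: 20 days after 19 July 2031 (when the award decision is issued) is 8 August 2031; completed 6 August 2031, before the deadline.
Step 2: the earliest permitted date is 20 days after 6 August 2031 (when the written protest is filed), i.e. 26 August 2031; done 27 August 2031 — permitted.
Step 3: the earliest permitted date is 12 days after 27 August 2031 (when the protest is served on the awardee), i.e. 8 September 2031; done 4 September 2031 — 4 days too early.
The analysis stops there.

No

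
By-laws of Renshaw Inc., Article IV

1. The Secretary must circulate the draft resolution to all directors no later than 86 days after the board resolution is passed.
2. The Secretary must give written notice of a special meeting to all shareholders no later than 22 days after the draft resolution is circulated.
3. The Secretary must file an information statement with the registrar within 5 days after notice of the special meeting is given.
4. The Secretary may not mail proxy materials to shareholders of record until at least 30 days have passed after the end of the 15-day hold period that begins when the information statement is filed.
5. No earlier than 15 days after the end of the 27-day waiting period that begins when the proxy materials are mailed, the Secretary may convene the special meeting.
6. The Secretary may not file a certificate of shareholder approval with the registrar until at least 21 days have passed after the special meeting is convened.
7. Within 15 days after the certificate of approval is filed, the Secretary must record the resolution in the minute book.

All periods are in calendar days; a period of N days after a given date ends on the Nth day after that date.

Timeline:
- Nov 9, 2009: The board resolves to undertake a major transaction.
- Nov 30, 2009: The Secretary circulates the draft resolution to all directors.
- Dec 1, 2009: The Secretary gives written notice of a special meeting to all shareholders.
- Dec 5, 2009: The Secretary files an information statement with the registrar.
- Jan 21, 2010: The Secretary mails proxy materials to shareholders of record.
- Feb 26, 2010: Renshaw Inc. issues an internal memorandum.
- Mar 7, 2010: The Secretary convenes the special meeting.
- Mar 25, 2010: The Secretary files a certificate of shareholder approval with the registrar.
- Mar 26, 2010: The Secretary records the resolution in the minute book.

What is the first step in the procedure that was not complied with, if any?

Step 1 — counting 86 days from Nov 9, 2009 (when the board resolution is passed) gives a deadline of Feb 3, 2010; done Nov 30, 2009 — timely.
Step 2 — counting 22 days from Nov 30, 2009 (when the draft resolution is circulated) gives a deadline of Dec 22, 2009; completed Dec 1, 2009, before the deadline.
Step 3 — counting 5 days from Dec 1, 2009 (when notice of the special meeting is given) gives a deadline of Dec 6, 2009; completed Dec 5, 2009, before the deadline.
Step 4 — must wait 30 days from Dec 20, 2009 (end of the 15-day hold period, which began when the information statement is filed on Dec 5, 2009), so not before Jan 19, 2010; done Jan 21, 2010, after the minimum wait.
Step 5 — must wait 15 days from Feb 17, 2010 (end of the 27-day waiting period, which began when the proxy materials are mailed on Jan 21, 2010), so not before Mar 4, 2010; Mar 7, 2010 is on or after that date.
Step 6 — must wait 21 days from Mar 7, 2010 (when the special meeting is convened), so not before Mar 28, 2010; done Mar 25, 2010 — 3 days too early.
Later steps need not be reached.

Step 6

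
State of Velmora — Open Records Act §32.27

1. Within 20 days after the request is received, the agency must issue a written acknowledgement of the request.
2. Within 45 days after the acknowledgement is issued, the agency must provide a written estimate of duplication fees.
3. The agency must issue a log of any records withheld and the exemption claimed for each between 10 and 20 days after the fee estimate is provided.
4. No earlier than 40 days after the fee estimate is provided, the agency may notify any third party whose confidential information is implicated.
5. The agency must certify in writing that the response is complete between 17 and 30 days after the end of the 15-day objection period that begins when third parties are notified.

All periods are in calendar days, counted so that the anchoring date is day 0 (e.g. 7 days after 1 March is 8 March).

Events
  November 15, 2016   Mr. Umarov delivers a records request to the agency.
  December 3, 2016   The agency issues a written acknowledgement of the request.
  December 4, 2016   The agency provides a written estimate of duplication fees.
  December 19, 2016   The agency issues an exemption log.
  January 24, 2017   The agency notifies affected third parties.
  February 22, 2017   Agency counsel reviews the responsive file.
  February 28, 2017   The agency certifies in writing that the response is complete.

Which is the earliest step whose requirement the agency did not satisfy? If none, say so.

Step 1: 20 days after November 15, 2016 (when the request is received) is December 5, 2016; December 3, 2016 is within that limit.
Step 2: 45 days after December 3, 2016 (when the acknowledgement is issued) is January 17, 2017; completed December 4, 2016, before the deadline.
Step 3: the window is 10–20 days after December 4, 2016 (when the fee estimate is provided), so December 14, 2016 through December 24, 2016; done December 19, 2016 — within the window.
Step 4: the earliest permitted date is 40 days after December 4, 2016 (when the fee estimate is provided), i.e. January 13, 2017; done January 24, 2017, after the minimum wait.
Step 5: the window is 17–30 days after February 8, 2017 (end of the 15-day objection period, which began when third parties are notified on January 24, 2017), so February 25, 2017 through March 10, 2017; February 28, 2017 falls inside that range.

None — every step was satisfied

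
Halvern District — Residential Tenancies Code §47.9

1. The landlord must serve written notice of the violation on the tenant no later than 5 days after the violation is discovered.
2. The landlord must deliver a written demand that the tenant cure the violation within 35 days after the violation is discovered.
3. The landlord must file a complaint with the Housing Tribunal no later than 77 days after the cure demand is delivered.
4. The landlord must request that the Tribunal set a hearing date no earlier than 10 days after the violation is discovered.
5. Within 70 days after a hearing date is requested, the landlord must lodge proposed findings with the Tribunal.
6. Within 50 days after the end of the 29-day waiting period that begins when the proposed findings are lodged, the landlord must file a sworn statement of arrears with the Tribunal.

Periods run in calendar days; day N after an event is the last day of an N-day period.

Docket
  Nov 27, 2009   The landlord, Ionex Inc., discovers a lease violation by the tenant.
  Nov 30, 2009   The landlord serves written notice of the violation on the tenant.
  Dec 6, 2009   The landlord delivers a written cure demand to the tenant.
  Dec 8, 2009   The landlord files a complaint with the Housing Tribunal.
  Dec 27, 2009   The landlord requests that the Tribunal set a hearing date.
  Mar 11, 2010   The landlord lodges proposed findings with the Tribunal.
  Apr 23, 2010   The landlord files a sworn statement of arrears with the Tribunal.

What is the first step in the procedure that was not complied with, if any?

Step 5

Step 1 — counting 5 days from Nov 27, 2009 (when the violation is discovered) gives a deadline of Dec 2, 2009; Nov 30, 2009 is within that limit.
Step 2 — counting 35 days from Nov 27, 2009 (when the violation is discovered) gives a deadline of Jan 1, 2010; done Dec 6, 2009 — timely.
Step 3 — counting 77 days from Dec 6, 2009 (when the cure demand is delivered) gives a deadline of Feb 21, 2010; completed Dec 8, 2009, before the deadline.
Step 4 — must wait 10 days from Nov 27, 2009 (when the violation is discovered), so not before Dec 7, 2009; done Dec 27, 2009, after the minimum wait.
Step 5 — counting 70 days from Dec 27, 2009 (when a hearing date is requested) gives a deadline of Mar 7, 2010; not done until Mar 11, 2010, 4 days after the deadline.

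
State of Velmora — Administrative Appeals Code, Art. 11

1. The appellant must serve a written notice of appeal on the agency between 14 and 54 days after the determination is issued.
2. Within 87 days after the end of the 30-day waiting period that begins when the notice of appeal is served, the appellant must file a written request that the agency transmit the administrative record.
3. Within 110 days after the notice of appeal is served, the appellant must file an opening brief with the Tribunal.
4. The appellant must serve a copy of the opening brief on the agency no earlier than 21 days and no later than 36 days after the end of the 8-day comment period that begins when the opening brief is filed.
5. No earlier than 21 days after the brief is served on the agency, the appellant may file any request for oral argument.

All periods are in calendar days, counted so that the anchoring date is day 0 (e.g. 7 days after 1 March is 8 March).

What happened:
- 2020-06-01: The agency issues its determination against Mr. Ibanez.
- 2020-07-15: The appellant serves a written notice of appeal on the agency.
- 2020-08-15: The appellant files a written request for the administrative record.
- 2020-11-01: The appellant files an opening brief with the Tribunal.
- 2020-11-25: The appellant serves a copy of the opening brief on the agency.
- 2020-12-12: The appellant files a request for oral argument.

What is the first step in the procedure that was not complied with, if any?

Step 4

(1) the permitted window runs from 2020-06-01 + 14 = 2020-06-15 to 2020-06-01 + 54 = 2020-07-25; done 2020-07-15, which is between those dates.
(2) due by 2020-08-14 + 87 days = 2020-11-09; completed 2020-08-15, before the deadline.
(3) due by 2020-07-15 + 110 days = 2020-11-02; 2020-11-01 is within that limit.
(4) the permitted window runs from 2020-11-09 + 21 = 2020-11-30 to 2020-11-09 + 36 = 2020-12-15; done 2020-11-25 — 5 days before the window opened.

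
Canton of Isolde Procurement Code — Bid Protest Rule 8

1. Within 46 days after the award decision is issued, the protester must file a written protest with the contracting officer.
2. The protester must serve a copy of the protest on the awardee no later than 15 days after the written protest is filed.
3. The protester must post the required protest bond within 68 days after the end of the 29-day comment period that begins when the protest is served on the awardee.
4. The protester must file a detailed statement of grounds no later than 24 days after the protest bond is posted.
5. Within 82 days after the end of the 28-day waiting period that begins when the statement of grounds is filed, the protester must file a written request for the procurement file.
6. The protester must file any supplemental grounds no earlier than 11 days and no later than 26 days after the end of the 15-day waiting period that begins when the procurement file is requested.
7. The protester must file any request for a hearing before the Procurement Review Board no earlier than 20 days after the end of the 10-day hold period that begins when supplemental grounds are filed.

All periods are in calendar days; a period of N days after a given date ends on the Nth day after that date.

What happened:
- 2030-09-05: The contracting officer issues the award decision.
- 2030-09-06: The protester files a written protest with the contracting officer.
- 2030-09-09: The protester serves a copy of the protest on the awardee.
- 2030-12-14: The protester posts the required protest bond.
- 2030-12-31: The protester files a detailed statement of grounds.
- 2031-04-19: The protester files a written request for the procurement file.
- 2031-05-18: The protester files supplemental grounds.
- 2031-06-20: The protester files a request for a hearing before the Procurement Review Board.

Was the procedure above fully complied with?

Yes

Step 1 — counting 46 days from 2030-09-05 (when the award decision is issued) gives a deadline of 2030-10-21; 2030-09-06 is within that limit.
Step 2 — counting 15 days from 2030-09-06 (when the written protest is filed) gives a deadline of 2030-09-21; done 2030-09-09 — timely.
Step 3 — counting 68 days from 2030-10-08 (end of the 29-day comment period, which began when the protest is served on the awardee on 2030-09-09) gives a deadline of 2030-12-15; completed 2030-12-14, before the deadline.
Step 4 — counting 24 days from 2030-12-14 (when the protest bond is posted) gives a deadline of 2031-01-07; done 2030-12-31 — timely.
Step 5 — counting 82 days from 2031-01-28 (end of the 28-day waiting period, which began when the statement of grounds is filed on 2030-12-31) gives a deadline of 2031-04-20; completed 2031-04-19, before the deadline.
Step 6 — 11 and 26 days from 2031-05-04 (end of the 15-day waiting period, which began when the procurement file is requested on 2031-04-19) are 2031-05-15 and 2031-05-30 respectively; done 2031-05-18 — within the window.
Step 7 — must wait 20 days from 2031-05-28 (end of the 10-day hold period, which began when supplemental grounds are filed on 2031-05-18), so not before 2031-06-17; done 2031-06-20 — permitted.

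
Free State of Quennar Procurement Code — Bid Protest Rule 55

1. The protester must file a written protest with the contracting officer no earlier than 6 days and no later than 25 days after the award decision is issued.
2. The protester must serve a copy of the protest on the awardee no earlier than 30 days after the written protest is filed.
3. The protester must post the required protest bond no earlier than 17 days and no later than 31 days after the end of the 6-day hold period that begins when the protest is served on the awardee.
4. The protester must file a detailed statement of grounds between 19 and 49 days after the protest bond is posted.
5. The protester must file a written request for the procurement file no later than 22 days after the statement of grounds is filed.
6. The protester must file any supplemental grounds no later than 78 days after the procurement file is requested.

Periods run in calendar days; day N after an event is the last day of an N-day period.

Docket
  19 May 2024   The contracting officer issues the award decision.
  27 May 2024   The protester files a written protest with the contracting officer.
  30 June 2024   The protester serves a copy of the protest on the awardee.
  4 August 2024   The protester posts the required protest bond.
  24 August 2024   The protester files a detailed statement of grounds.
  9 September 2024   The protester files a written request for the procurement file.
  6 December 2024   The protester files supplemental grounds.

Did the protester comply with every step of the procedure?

Step 1 — 6 and 25 days from 19 May 2024 (when the award decision is issued) are 25 May 2024 and 13 June 2024 respectively; done 27 May 2024, which is between those dates.
Step 2 — must wait 30 days from 27 May 2024 (when the written protest is filed), so not before 26 June 2024; done 30 June 2024, after the minimum wait.
Step 3 — 17 and 31 days from 6 July 2024 (end of the 6-day hold period, which began when the protest is served on the awardee on 30 June 2024) are 23 July 2024 and 6 August 2024 respectively; 4 August 2024 falls inside that range.
Step 4 — 19 and 49 days from 4 August 2024 (when the protest bond is posted) are 23 August 2024 and 22 September 2024 respectively; 24 August 2024 falls inside that range.
Step 5 — counting 22 days from 24 August 2024 (when the statement of grounds is filed) gives a deadline of 15 September 2024; 9 September 2024 is within that limit.
Step 6 — counting 78 days from 9 September 2024 (when the procurement file is requested) gives a deadline of 26 November 2024; not done until 6 December 2024, 10 days after the deadline.

No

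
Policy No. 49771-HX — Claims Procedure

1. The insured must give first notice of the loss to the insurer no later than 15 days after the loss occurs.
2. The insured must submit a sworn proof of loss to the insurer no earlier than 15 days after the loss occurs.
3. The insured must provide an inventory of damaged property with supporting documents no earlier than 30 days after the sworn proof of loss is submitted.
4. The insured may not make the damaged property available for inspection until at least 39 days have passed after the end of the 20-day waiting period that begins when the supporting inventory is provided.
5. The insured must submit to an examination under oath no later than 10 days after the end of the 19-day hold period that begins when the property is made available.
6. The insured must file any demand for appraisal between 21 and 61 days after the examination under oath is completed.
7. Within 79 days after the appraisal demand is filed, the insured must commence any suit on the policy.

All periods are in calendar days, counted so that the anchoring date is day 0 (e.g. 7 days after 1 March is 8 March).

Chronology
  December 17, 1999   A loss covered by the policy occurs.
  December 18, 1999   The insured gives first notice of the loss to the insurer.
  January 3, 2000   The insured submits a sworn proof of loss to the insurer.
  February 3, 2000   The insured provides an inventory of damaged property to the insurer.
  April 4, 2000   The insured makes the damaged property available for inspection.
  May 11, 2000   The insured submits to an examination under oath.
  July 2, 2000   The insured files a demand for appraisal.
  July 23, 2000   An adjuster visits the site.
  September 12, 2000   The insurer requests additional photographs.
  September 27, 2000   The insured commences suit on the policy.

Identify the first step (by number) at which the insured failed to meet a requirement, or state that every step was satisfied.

(1) due by December 17, 1999 + 15 days = January 1, 2000; December 18, 1999 is within that limit.
(2) permitted from December 17, 1999 + 15 days = January 1, 2000 onward; done January 3, 2000 — permitted.
(3) permitted from January 3, 2000 + 30 days = February 2, 2000 onward; February 3, 2000 is on or after that date.
(4) permitted from February 23, 2000 + 39 days = April 2, 2000 onward; April 4, 2000 is on or after that date.
(5) due by April 23, 2000 + 10 days = May 3, 2000; not done until May 11, 2000, 8 days after the deadline.
No need to go further; step 5 was not satisfied.

Step 5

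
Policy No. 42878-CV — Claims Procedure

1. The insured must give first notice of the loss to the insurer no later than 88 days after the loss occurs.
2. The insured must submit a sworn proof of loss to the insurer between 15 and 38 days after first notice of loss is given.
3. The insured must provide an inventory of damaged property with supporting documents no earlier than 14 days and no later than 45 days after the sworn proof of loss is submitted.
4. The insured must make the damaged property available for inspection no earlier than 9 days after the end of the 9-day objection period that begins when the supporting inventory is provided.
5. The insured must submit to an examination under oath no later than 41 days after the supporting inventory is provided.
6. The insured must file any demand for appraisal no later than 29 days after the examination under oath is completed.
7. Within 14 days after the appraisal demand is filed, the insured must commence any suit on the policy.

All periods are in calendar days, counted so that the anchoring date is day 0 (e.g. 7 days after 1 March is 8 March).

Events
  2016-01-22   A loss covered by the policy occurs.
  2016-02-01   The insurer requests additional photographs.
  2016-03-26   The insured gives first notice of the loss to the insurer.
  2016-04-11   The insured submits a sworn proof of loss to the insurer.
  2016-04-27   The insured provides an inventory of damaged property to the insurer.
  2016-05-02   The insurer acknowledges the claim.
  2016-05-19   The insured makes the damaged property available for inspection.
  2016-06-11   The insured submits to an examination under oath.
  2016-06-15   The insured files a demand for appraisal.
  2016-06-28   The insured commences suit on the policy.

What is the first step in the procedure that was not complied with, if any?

(1) due by 2016-01-22 + 88 days = 2016-04-19; completed 2016-03-26, before the deadline.
(2) the permitted window runs from 2016-03-26 + 15 = 2016-04-10 to 2016-03-26 + 38 = 2016-05-03; done 2016-04-11, which is between those dates.
(3) the permitted window runs from 2016-04-11 + 14 = 2016-04-25 to 2016-04-11 + 45 = 2016-05-26; 2016-04-27 falls inside that range.
(4) permitted from 2016-05-06 + 9 days = 2016-05-15 onward; done 2016-05-19 — permitted.
(5) due by 2016-04-27 + 41 days = 2016-06-07; not done until 2016-06-11, 4 days after the deadline.

Step 5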